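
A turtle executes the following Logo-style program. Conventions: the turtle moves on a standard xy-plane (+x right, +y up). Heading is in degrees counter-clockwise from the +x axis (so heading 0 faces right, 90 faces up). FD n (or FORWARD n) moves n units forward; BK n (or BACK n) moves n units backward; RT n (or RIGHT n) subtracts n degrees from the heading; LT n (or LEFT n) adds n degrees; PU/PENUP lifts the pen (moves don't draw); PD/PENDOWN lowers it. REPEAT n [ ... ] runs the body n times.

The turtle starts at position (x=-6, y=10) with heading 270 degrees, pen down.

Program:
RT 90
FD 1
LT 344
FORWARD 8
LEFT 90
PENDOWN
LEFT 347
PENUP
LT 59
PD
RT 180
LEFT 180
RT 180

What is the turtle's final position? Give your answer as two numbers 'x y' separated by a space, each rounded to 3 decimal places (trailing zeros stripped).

Answer: -14.69 12.205

Derivation:
Executing turtle program step by step:
Start: pos=(-6,10), heading=270, pen down
RT 90: heading 270 -> 180
FD 1: (-6,10) -> (-7,10) [heading=180, draw]
LT 344: heading 180 -> 164
FD 8: (-7,10) -> (-14.69,12.205) [heading=164, draw]
LT 90: heading 164 -> 254
PD: pen down
LT 347: heading 254 -> 241
PU: pen up
LT 59: heading 241 -> 300
PD: pen down
RT 180: heading 300 -> 120
LT 180: heading 120 -> 300
RT 180: heading 300 -> 120
Final: pos=(-14.69,12.205), heading=120, 2 segment(s) drawn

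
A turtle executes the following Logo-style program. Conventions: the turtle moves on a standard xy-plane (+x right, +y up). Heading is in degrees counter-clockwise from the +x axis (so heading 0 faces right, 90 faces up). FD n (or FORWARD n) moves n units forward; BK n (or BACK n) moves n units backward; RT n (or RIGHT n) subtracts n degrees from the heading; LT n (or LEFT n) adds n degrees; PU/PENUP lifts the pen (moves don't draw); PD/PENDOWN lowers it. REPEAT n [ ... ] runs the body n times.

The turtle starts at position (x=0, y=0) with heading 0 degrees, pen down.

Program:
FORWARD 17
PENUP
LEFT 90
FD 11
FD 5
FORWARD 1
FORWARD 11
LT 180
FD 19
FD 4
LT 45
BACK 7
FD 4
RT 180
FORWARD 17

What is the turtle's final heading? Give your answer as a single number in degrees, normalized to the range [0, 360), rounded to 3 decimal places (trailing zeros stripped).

Executing turtle program step by step:
Start: pos=(0,0), heading=0, pen down
FD 17: (0,0) -> (17,0) [heading=0, draw]
PU: pen up
LT 90: heading 0 -> 90
FD 11: (17,0) -> (17,11) [heading=90, move]
FD 5: (17,11) -> (17,16) [heading=90, move]
FD 1: (17,16) -> (17,17) [heading=90, move]
FD 11: (17,17) -> (17,28) [heading=90, move]
LT 180: heading 90 -> 270
FD 19: (17,28) -> (17,9) [heading=270, move]
FD 4: (17,9) -> (17,5) [heading=270, move]
LT 45: heading 270 -> 315
BK 7: (17,5) -> (12.05,9.95) [heading=315, move]
FD 4: (12.05,9.95) -> (14.879,7.121) [heading=315, move]
RT 180: heading 315 -> 135
FD 17: (14.879,7.121) -> (2.858,19.142) [heading=135, move]
Final: pos=(2.858,19.142), heading=135, 1 segment(s) drawn

Answer: 135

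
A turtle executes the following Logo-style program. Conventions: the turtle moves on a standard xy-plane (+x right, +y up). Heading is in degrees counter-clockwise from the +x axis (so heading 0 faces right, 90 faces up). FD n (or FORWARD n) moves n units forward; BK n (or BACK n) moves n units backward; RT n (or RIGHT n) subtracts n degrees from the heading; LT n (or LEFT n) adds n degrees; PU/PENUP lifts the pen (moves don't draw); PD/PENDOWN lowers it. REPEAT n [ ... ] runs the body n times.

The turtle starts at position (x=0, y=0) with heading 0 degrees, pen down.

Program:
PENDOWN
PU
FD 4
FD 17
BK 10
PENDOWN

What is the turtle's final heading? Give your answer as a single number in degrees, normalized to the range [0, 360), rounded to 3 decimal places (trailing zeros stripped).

Answer: 0

Derivation:
Executing turtle program step by step:
Start: pos=(0,0), heading=0, pen down
PD: pen down
PU: pen up
FD 4: (0,0) -> (4,0) [heading=0, move]
FD 17: (4,0) -> (21,0) [heading=0, move]
BK 10: (21,0) -> (11,0) [heading=0, move]
PD: pen down
Final: pos=(11,0), heading=0, 0 segment(s) drawn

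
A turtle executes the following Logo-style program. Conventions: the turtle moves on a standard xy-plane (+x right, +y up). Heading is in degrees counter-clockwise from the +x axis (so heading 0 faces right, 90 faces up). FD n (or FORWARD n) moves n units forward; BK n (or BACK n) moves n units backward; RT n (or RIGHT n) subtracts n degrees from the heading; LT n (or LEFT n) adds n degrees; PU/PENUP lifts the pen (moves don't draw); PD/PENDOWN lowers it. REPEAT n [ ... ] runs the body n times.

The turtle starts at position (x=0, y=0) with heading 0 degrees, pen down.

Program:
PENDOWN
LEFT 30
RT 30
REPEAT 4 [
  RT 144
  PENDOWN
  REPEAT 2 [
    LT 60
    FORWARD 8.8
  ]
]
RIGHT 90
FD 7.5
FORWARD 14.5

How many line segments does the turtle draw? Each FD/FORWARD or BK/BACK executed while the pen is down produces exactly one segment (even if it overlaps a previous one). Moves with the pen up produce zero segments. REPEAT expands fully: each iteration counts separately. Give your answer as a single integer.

Answer: 10

Derivation:
Executing turtle program step by step:
Start: pos=(0,0), heading=0, pen down
PD: pen down
LT 30: heading 0 -> 30
RT 30: heading 30 -> 0
REPEAT 4 [
  -- iteration 1/4 --
  RT 144: heading 0 -> 216
  PD: pen down
  REPEAT 2 [
    -- iteration 1/2 --
    LT 60: heading 216 -> 276
    FD 8.8: (0,0) -> (0.92,-8.752) [heading=276, draw]
    -- iteration 2/2 --
    LT 60: heading 276 -> 336
    FD 8.8: (0.92,-8.752) -> (8.959,-12.331) [heading=336, draw]
  ]
  -- iteration 2/4 --
  RT 144: heading 336 -> 192
  PD: pen down
  REPEAT 2 [
    -- iteration 1/2 --
    LT 60: heading 192 -> 252
    FD 8.8: (8.959,-12.331) -> (6.24,-20.7) [heading=252, draw]
    -- iteration 2/2 --
    LT 60: heading 252 -> 312
    FD 8.8: (6.24,-20.7) -> (12.128,-27.24) [heading=312, draw]
  ]
  -- iteration 3/4 --
  RT 144: heading 312 -> 168
  PD: pen down
  REPEAT 2 [
    -- iteration 1/2 --
    LT 60: heading 168 -> 228
    FD 8.8: (12.128,-27.24) -> (6.24,-33.78) [heading=228, draw]
    -- iteration 2/2 --
    LT 60: heading 228 -> 288
    FD 8.8: (6.24,-33.78) -> (8.959,-42.149) [heading=288, draw]
  ]
  -- iteration 4/4 --
  RT 144: heading 288 -> 144
  PD: pen down
  REPEAT 2 [
    -- iteration 1/2 --
    LT 60: heading 144 -> 204
    FD 8.8: (8.959,-42.149) -> (0.92,-45.728) [heading=204, draw]
    -- iteration 2/2 --
    LT 60: heading 204 -> 264
    FD 8.8: (0.92,-45.728) -> (0,-54.48) [heading=264, draw]
  ]
]
RT 90: heading 264 -> 174
FD 7.5: (0,-54.48) -> (-7.459,-53.696) [heading=174, draw]
FD 14.5: (-7.459,-53.696) -> (-21.879,-52.18) [heading=174, draw]
Final: pos=(-21.879,-52.18), heading=174, 10 segment(s) drawn
Segments drawn: 10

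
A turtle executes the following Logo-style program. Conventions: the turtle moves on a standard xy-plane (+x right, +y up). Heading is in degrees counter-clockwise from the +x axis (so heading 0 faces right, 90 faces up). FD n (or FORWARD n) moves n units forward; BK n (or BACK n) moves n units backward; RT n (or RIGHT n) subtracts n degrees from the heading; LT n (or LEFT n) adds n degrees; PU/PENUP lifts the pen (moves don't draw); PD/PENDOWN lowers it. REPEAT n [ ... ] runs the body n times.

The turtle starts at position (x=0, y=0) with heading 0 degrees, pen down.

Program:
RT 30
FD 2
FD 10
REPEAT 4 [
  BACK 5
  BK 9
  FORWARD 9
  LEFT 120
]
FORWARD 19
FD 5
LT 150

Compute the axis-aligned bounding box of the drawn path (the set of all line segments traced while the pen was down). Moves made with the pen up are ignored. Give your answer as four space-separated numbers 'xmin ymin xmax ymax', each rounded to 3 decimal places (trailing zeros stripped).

Answer: -1.732 -17.5 18.187 20.5

Derivation:
Executing turtle program step by step:
Start: pos=(0,0), heading=0, pen down
RT 30: heading 0 -> 330
FD 2: (0,0) -> (1.732,-1) [heading=330, draw]
FD 10: (1.732,-1) -> (10.392,-6) [heading=330, draw]
REPEAT 4 [
  -- iteration 1/4 --
  BK 5: (10.392,-6) -> (6.062,-3.5) [heading=330, draw]
  BK 9: (6.062,-3.5) -> (-1.732,1) [heading=330, draw]
  FD 9: (-1.732,1) -> (6.062,-3.5) [heading=330, draw]
  LT 120: heading 330 -> 90
  -- iteration 2/4 --
  BK 5: (6.062,-3.5) -> (6.062,-8.5) [heading=90, draw]
  BK 9: (6.062,-8.5) -> (6.062,-17.5) [heading=90, draw]
  FD 9: (6.062,-17.5) -> (6.062,-8.5) [heading=90, draw]
  LT 120: heading 90 -> 210
  -- iteration 3/4 --
  BK 5: (6.062,-8.5) -> (10.392,-6) [heading=210, draw]
  BK 9: (10.392,-6) -> (18.187,-1.5) [heading=210, draw]
  FD 9: (18.187,-1.5) -> (10.392,-6) [heading=210, draw]
  LT 120: heading 210 -> 330
  -- iteration 4/4 --
  BK 5: (10.392,-6) -> (6.062,-3.5) [heading=330, draw]
  BK 9: (6.062,-3.5) -> (-1.732,1) [heading=330, draw]
  FD 9: (-1.732,1) -> (6.062,-3.5) [heading=330, draw]
  LT 120: heading 330 -> 90
]
FD 19: (6.062,-3.5) -> (6.062,15.5) [heading=90, draw]
FD 5: (6.062,15.5) -> (6.062,20.5) [heading=90, draw]
LT 150: heading 90 -> 240
Final: pos=(6.062,20.5), heading=240, 16 segment(s) drawn

Segment endpoints: x in {-1.732, -1.732, 0, 1.732, 6.062, 6.062, 6.062, 6.062, 6.062, 10.392, 18.187}, y in {-17.5, -8.5, -6, -6, -3.5, -3.5, -1.5, -1, 0, 1, 1, 15.5, 20.5}
xmin=-1.732, ymin=-17.5, xmax=18.187, ymax=20.5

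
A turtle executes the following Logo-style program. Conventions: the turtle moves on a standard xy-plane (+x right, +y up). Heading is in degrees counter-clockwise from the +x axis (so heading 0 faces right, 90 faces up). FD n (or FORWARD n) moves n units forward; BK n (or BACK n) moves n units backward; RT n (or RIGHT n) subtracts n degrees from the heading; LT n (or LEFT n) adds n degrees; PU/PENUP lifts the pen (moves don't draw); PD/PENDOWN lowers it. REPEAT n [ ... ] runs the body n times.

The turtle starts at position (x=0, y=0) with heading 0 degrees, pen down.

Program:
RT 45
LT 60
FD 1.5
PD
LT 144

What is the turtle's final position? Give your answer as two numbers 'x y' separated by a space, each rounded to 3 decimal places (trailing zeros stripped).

Executing turtle program step by step:
Start: pos=(0,0), heading=0, pen down
RT 45: heading 0 -> 315
LT 60: heading 315 -> 15
FD 1.5: (0,0) -> (1.449,0.388) [heading=15, draw]
PD: pen down
LT 144: heading 15 -> 159
Final: pos=(1.449,0.388), heading=159, 1 segment(s) drawn

Answer: 1.449 0.388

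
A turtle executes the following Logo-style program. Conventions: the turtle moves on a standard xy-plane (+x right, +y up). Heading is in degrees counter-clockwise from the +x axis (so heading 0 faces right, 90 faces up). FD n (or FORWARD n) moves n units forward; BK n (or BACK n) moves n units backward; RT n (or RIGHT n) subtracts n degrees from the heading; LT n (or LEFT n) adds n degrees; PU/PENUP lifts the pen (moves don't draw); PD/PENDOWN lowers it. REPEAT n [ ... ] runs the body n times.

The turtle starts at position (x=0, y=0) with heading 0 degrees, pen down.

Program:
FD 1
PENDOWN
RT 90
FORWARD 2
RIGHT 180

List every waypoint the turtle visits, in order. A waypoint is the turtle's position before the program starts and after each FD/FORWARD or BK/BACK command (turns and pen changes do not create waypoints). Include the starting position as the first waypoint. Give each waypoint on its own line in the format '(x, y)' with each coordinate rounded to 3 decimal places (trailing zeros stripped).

Executing turtle program step by step:
Start: pos=(0,0), heading=0, pen down
FD 1: (0,0) -> (1,0) [heading=0, draw]
PD: pen down
RT 90: heading 0 -> 270
FD 2: (1,0) -> (1,-2) [heading=270, draw]
RT 180: heading 270 -> 90
Final: pos=(1,-2), heading=90, 2 segment(s) drawn
Waypoints (3 total):
(0, 0)
(1, 0)
(1, -2)

Answer: (0, 0)
(1, 0)
(1, -2)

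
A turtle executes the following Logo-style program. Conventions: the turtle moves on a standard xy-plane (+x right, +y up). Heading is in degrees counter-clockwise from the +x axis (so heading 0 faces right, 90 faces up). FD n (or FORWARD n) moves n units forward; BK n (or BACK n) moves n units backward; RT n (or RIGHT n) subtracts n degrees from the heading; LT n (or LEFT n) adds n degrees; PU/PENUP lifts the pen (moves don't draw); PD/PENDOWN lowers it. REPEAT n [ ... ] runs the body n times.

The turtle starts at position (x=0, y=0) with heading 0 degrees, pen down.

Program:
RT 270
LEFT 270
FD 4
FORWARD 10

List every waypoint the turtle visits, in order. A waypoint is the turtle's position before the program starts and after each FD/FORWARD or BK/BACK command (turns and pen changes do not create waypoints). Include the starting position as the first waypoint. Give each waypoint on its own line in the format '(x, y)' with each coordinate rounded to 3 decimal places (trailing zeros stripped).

Executing turtle program step by step:
Start: pos=(0,0), heading=0, pen down
RT 270: heading 0 -> 90
LT 270: heading 90 -> 0
FD 4: (0,0) -> (4,0) [heading=0, draw]
FD 10: (4,0) -> (14,0) [heading=0, draw]
Final: pos=(14,0), heading=0, 2 segment(s) drawn
Waypoints (3 total):
(0, 0)
(4, 0)
(14, 0)

Answer: (0, 0)
(4, 0)
(14, 0)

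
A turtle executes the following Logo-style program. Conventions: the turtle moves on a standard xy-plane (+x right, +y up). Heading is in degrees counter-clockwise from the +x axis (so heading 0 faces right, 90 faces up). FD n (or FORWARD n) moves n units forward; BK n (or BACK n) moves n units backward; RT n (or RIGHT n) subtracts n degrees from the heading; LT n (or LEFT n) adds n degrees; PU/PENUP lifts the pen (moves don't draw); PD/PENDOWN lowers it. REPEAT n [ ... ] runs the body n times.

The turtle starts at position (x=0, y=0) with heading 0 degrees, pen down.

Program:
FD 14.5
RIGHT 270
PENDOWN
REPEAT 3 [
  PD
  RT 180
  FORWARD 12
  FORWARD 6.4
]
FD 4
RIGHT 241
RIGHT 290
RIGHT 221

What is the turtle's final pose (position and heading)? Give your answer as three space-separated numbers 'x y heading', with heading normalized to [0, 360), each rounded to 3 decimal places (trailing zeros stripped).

Executing turtle program step by step:
Start: pos=(0,0), heading=0, pen down
FD 14.5: (0,0) -> (14.5,0) [heading=0, draw]
RT 270: heading 0 -> 90
PD: pen down
REPEAT 3 [
  -- iteration 1/3 --
  PD: pen down
  RT 180: heading 90 -> 270
  FD 12: (14.5,0) -> (14.5,-12) [heading=270, draw]
  FD 6.4: (14.5,-12) -> (14.5,-18.4) [heading=270, draw]
  -- iteration 2/3 --
  PD: pen down
  RT 180: heading 270 -> 90
  FD 12: (14.5,-18.4) -> (14.5,-6.4) [heading=90, draw]
  FD 6.4: (14.5,-6.4) -> (14.5,0) [heading=90, draw]
  -- iteration 3/3 --
  PD: pen down
  RT 180: heading 90 -> 270
  FD 12: (14.5,0) -> (14.5,-12) [heading=270, draw]
  FD 6.4: (14.5,-12) -> (14.5,-18.4) [heading=270, draw]
]
FD 4: (14.5,-18.4) -> (14.5,-22.4) [heading=270, draw]
RT 241: heading 270 -> 29
RT 290: heading 29 -> 99
RT 221: heading 99 -> 238
Final: pos=(14.5,-22.4), heading=238, 8 segment(s) drawn

Answer: 14.5 -22.4 238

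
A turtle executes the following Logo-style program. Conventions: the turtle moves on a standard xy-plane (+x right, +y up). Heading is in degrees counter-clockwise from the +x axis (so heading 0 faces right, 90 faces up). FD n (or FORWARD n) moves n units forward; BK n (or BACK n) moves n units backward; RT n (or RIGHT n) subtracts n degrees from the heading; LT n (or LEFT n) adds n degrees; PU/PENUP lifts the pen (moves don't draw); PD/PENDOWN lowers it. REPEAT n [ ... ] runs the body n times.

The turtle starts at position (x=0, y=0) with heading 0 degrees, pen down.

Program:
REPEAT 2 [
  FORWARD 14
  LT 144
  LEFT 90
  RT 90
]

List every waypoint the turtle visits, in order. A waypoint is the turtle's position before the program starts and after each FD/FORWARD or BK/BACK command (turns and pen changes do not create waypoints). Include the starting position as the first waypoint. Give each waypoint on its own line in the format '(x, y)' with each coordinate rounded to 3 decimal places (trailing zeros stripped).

Answer: (0, 0)
(14, 0)
(2.674, 8.229)

Derivation:
Executing turtle program step by step:
Start: pos=(0,0), heading=0, pen down
REPEAT 2 [
  -- iteration 1/2 --
  FD 14: (0,0) -> (14,0) [heading=0, draw]
  LT 144: heading 0 -> 144
  LT 90: heading 144 -> 234
  RT 90: heading 234 -> 144
  -- iteration 2/2 --
  FD 14: (14,0) -> (2.674,8.229) [heading=144, draw]
  LT 144: heading 144 -> 288
  LT 90: heading 288 -> 18
  RT 90: heading 18 -> 288
]
Final: pos=(2.674,8.229), heading=288, 2 segment(s) drawn
Waypoints (3 total):
(0, 0)
(14, 0)
(2.674, 8.229)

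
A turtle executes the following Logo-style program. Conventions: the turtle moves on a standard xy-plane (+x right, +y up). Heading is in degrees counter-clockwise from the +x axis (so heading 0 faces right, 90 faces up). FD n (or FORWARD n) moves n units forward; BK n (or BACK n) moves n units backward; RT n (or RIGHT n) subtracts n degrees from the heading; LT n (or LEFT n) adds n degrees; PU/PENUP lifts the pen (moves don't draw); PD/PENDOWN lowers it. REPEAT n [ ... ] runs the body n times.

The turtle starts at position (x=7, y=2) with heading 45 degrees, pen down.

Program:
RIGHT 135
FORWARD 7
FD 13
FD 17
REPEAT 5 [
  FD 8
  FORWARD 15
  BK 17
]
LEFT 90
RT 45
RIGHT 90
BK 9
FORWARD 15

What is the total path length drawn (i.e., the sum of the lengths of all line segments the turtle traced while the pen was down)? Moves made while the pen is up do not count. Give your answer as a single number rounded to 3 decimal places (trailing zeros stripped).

Answer: 261

Derivation:
Executing turtle program step by step:
Start: pos=(7,2), heading=45, pen down
RT 135: heading 45 -> 270
FD 7: (7,2) -> (7,-5) [heading=270, draw]
FD 13: (7,-5) -> (7,-18) [heading=270, draw]
FD 17: (7,-18) -> (7,-35) [heading=270, draw]
REPEAT 5 [
  -- iteration 1/5 --
  FD 8: (7,-35) -> (7,-43) [heading=270, draw]
  FD 15: (7,-43) -> (7,-58) [heading=270, draw]
  BK 17: (7,-58) -> (7,-41) [heading=270, draw]
  -- iteration 2/5 --
  FD 8: (7,-41) -> (7,-49) [heading=270, draw]
  FD 15: (7,-49) -> (7,-64) [heading=270, draw]
  BK 17: (7,-64) -> (7,-47) [heading=270, draw]
  -- iteration 3/5 --
  FD 8: (7,-47) -> (7,-55) [heading=270, draw]
  FD 15: (7,-55) -> (7,-70) [heading=270, draw]
  BK 17: (7,-70) -> (7,-53) [heading=270, draw]
  -- iteration 4/5 --
  FD 8: (7,-53) -> (7,-61) [heading=270, draw]
  FD 15: (7,-61) -> (7,-76) [heading=270, draw]
  BK 17: (7,-76) -> (7,-59) [heading=270, draw]
  -- iteration 5/5 --
  FD 8: (7,-59) -> (7,-67) [heading=270, draw]
  FD 15: (7,-67) -> (7,-82) [heading=270, draw]
  BK 17: (7,-82) -> (7,-65) [heading=270, draw]
]
LT 90: heading 270 -> 0
RT 45: heading 0 -> 315
RT 90: heading 315 -> 225
BK 9: (7,-65) -> (13.364,-58.636) [heading=225, draw]
FD 15: (13.364,-58.636) -> (2.757,-69.243) [heading=225, draw]
Final: pos=(2.757,-69.243), heading=225, 20 segment(s) drawn

Segment lengths:
  seg 1: (7,2) -> (7,-5), length = 7
  seg 2: (7,-5) -> (7,-18), length = 13
  seg 3: (7,-18) -> (7,-35), length = 17
  seg 4: (7,-35) -> (7,-43), length = 8
  seg 5: (7,-43) -> (7,-58), length = 15
  seg 6: (7,-58) -> (7,-41), length = 17
  seg 7: (7,-41) -> (7,-49), length = 8
  seg 8: (7,-49) -> (7,-64), length = 15
  seg 9: (7,-64) -> (7,-47), length = 17
  seg 10: (7,-47) -> (7,-55), length = 8
  seg 11: (7,-55) -> (7,-70), length = 15
  seg 12: (7,-70) -> (7,-53), length = 17
  seg 13: (7,-53) -> (7,-61), length = 8
  seg 14: (7,-61) -> (7,-76), length = 15
  seg 15: (7,-76) -> (7,-59), length = 17
  seg 16: (7,-59) -> (7,-67), length = 8
  seg 17: (7,-67) -> (7,-82), length = 15
  seg 18: (7,-82) -> (7,-65), length = 17
  seg 19: (7,-65) -> (13.364,-58.636), length = 9
  seg 20: (13.364,-58.636) -> (2.757,-69.243), length = 15
Total = 261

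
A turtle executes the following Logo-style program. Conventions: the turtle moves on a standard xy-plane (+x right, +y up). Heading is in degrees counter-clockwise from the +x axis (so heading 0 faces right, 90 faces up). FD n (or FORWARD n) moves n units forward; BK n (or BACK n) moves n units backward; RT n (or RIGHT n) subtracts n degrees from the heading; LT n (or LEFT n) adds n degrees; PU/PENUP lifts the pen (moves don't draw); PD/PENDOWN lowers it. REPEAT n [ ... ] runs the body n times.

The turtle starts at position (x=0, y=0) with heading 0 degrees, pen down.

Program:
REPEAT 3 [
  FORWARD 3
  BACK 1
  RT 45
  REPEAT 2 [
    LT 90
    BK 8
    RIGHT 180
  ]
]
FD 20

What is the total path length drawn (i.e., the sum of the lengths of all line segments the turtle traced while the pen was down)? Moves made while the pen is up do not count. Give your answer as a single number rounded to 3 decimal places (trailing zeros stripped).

Executing turtle program step by step:
Start: pos=(0,0), heading=0, pen down
REPEAT 3 [
  -- iteration 1/3 --
  FD 3: (0,0) -> (3,0) [heading=0, draw]
  BK 1: (3,0) -> (2,0) [heading=0, draw]
  RT 45: heading 0 -> 315
  REPEAT 2 [
    -- iteration 1/2 --
    LT 90: heading 315 -> 45
    BK 8: (2,0) -> (-3.657,-5.657) [heading=45, draw]
    RT 180: heading 45 -> 225
    -- iteration 2/2 --
    LT 90: heading 225 -> 315
    BK 8: (-3.657,-5.657) -> (-9.314,0) [heading=315, draw]
    RT 180: heading 315 -> 135
  ]
  -- iteration 2/3 --
  FD 3: (-9.314,0) -> (-11.435,2.121) [heading=135, draw]
  BK 1: (-11.435,2.121) -> (-10.728,1.414) [heading=135, draw]
  RT 45: heading 135 -> 90
  REPEAT 2 [
    -- iteration 1/2 --
    LT 90: heading 90 -> 180
    BK 8: (-10.728,1.414) -> (-2.728,1.414) [heading=180, draw]
    RT 180: heading 180 -> 0
    -- iteration 2/2 --
    LT 90: heading 0 -> 90
    BK 8: (-2.728,1.414) -> (-2.728,-6.586) [heading=90, draw]
    RT 180: heading 90 -> 270
  ]
  -- iteration 3/3 --
  FD 3: (-2.728,-6.586) -> (-2.728,-9.586) [heading=270, draw]
  BK 1: (-2.728,-9.586) -> (-2.728,-8.586) [heading=270, draw]
  RT 45: heading 270 -> 225
  REPEAT 2 [
    -- iteration 1/2 --
    LT 90: heading 225 -> 315
    BK 8: (-2.728,-8.586) -> (-8.385,-2.929) [heading=315, draw]
    RT 180: heading 315 -> 135
    -- iteration 2/2 --
    LT 90: heading 135 -> 225
    BK 8: (-8.385,-2.929) -> (-2.728,2.728) [heading=225, draw]
    RT 180: heading 225 -> 45
  ]
]
FD 20: (-2.728,2.728) -> (11.414,16.87) [heading=45, draw]
Final: pos=(11.414,16.87), heading=45, 13 segment(s) drawn

Segment lengths:
  seg 1: (0,0) -> (3,0), length = 3
  seg 2: (3,0) -> (2,0), length = 1
  seg 3: (2,0) -> (-3.657,-5.657), length = 8
  seg 4: (-3.657,-5.657) -> (-9.314,0), length = 8
  seg 5: (-9.314,0) -> (-11.435,2.121), length = 3
  seg 6: (-11.435,2.121) -> (-10.728,1.414), length = 1
  seg 7: (-10.728,1.414) -> (-2.728,1.414), length = 8
  seg 8: (-2.728,1.414) -> (-2.728,-6.586), length = 8
  seg 9: (-2.728,-6.586) -> (-2.728,-9.586), length = 3
  seg 10: (-2.728,-9.586) -> (-2.728,-8.586), length = 1
  seg 11: (-2.728,-8.586) -> (-8.385,-2.929), length = 8
  seg 12: (-8.385,-2.929) -> (-2.728,2.728), length = 8
  seg 13: (-2.728,2.728) -> (11.414,16.87), length = 20
Total = 80

Answer: 80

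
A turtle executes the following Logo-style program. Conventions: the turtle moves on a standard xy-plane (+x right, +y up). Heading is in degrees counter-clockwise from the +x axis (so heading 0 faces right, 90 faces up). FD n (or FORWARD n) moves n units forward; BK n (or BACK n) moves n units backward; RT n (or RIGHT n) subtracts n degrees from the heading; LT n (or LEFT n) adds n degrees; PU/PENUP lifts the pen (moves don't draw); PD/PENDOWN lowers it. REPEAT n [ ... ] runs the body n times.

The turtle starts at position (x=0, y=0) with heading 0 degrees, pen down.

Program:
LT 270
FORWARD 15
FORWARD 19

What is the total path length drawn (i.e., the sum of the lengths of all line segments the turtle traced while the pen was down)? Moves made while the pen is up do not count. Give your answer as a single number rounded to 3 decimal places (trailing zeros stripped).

Answer: 34

Derivation:
Executing turtle program step by step:
Start: pos=(0,0), heading=0, pen down
LT 270: heading 0 -> 270
FD 15: (0,0) -> (0,-15) [heading=270, draw]
FD 19: (0,-15) -> (0,-34) [heading=270, draw]
Final: pos=(0,-34), heading=270, 2 segment(s) drawn

Segment lengths:
  seg 1: (0,0) -> (0,-15), length = 15
  seg 2: (0,-15) -> (0,-34), length = 19
Total = 34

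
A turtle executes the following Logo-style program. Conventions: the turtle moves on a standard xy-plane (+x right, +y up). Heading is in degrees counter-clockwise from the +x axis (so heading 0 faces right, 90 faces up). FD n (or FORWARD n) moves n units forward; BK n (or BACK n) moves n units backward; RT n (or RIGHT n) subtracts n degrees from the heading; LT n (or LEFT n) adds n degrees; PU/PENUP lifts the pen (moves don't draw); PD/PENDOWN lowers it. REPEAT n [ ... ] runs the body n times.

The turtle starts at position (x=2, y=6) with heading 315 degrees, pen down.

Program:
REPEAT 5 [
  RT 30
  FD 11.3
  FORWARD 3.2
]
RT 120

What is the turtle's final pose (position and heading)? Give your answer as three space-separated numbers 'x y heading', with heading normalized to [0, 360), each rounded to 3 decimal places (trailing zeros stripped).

Executing turtle program step by step:
Start: pos=(2,6), heading=315, pen down
REPEAT 5 [
  -- iteration 1/5 --
  RT 30: heading 315 -> 285
  FD 11.3: (2,6) -> (4.925,-4.915) [heading=285, draw]
  FD 3.2: (4.925,-4.915) -> (5.753,-8.006) [heading=285, draw]
  -- iteration 2/5 --
  RT 30: heading 285 -> 255
  FD 11.3: (5.753,-8.006) -> (2.828,-18.921) [heading=255, draw]
  FD 3.2: (2.828,-18.921) -> (2,-22.012) [heading=255, draw]
  -- iteration 3/5 --
  RT 30: heading 255 -> 225
  FD 11.3: (2,-22.012) -> (-5.99,-30.002) [heading=225, draw]
  FD 3.2: (-5.99,-30.002) -> (-8.253,-32.265) [heading=225, draw]
  -- iteration 4/5 --
  RT 30: heading 225 -> 195
  FD 11.3: (-8.253,-32.265) -> (-19.168,-35.19) [heading=195, draw]
  FD 3.2: (-19.168,-35.19) -> (-22.259,-36.018) [heading=195, draw]
  -- iteration 5/5 --
  RT 30: heading 195 -> 165
  FD 11.3: (-22.259,-36.018) -> (-33.174,-33.093) [heading=165, draw]
  FD 3.2: (-33.174,-33.093) -> (-36.265,-32.265) [heading=165, draw]
]
RT 120: heading 165 -> 45
Final: pos=(-36.265,-32.265), heading=45, 10 segment(s) drawn

Answer: -36.265 -32.265 45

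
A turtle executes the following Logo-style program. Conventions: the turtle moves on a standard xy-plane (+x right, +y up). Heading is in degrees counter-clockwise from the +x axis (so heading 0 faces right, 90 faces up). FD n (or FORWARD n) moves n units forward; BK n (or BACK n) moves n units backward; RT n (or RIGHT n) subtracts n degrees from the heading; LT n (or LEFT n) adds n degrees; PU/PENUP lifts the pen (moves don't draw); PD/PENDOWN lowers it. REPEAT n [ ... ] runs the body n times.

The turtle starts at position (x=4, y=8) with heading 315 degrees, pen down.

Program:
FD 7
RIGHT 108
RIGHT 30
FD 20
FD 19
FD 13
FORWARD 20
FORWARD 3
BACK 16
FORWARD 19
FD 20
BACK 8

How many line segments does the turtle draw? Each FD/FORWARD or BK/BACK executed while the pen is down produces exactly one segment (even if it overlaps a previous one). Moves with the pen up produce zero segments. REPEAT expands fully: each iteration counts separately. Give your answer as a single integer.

Answer: 10

Derivation:
Executing turtle program step by step:
Start: pos=(4,8), heading=315, pen down
FD 7: (4,8) -> (8.95,3.05) [heading=315, draw]
RT 108: heading 315 -> 207
RT 30: heading 207 -> 177
FD 20: (8.95,3.05) -> (-11.023,4.097) [heading=177, draw]
FD 19: (-11.023,4.097) -> (-29.997,5.091) [heading=177, draw]
FD 13: (-29.997,5.091) -> (-42.979,5.772) [heading=177, draw]
FD 20: (-42.979,5.772) -> (-62.952,6.818) [heading=177, draw]
FD 3: (-62.952,6.818) -> (-65.947,6.975) [heading=177, draw]
BK 16: (-65.947,6.975) -> (-49.969,6.138) [heading=177, draw]
FD 19: (-49.969,6.138) -> (-68.943,7.132) [heading=177, draw]
FD 20: (-68.943,7.132) -> (-88.916,8.179) [heading=177, draw]
BK 8: (-88.916,8.179) -> (-80.927,7.76) [heading=177, draw]
Final: pos=(-80.927,7.76), heading=177, 10 segment(s) drawn
Segments drawn: 10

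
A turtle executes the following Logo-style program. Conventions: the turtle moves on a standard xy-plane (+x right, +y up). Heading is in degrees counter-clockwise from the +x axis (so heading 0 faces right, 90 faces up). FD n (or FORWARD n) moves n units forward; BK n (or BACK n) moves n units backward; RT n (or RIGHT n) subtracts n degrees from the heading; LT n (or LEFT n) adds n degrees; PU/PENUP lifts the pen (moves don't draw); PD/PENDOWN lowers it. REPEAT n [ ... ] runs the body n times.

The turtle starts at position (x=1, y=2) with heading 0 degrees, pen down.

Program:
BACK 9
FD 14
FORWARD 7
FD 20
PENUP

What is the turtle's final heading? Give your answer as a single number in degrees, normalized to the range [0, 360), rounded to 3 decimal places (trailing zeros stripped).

Executing turtle program step by step:
Start: pos=(1,2), heading=0, pen down
BK 9: (1,2) -> (-8,2) [heading=0, draw]
FD 14: (-8,2) -> (6,2) [heading=0, draw]
FD 7: (6,2) -> (13,2) [heading=0, draw]
FD 20: (13,2) -> (33,2) [heading=0, draw]
PU: pen up
Final: pos=(33,2), heading=0, 4 segment(s) drawn

Answer: 0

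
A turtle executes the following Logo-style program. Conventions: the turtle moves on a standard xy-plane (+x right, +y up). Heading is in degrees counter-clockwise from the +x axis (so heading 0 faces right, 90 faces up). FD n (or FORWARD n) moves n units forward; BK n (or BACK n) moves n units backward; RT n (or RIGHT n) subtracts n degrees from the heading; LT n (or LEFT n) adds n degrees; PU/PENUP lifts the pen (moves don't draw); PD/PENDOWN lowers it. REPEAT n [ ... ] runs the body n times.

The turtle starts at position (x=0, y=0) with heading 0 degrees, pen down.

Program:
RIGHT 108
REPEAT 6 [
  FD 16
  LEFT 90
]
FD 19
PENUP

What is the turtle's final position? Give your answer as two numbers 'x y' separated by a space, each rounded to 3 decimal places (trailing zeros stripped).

Answer: 16.144 -2.091

Derivation:
Executing turtle program step by step:
Start: pos=(0,0), heading=0, pen down
RT 108: heading 0 -> 252
REPEAT 6 [
  -- iteration 1/6 --
  FD 16: (0,0) -> (-4.944,-15.217) [heading=252, draw]
  LT 90: heading 252 -> 342
  -- iteration 2/6 --
  FD 16: (-4.944,-15.217) -> (10.273,-20.161) [heading=342, draw]
  LT 90: heading 342 -> 72
  -- iteration 3/6 --
  FD 16: (10.273,-20.161) -> (15.217,-4.944) [heading=72, draw]
  LT 90: heading 72 -> 162
  -- iteration 4/6 --
  FD 16: (15.217,-4.944) -> (0,0) [heading=162, draw]
  LT 90: heading 162 -> 252
  -- iteration 5/6 --
  FD 16: (0,0) -> (-4.944,-15.217) [heading=252, draw]
  LT 90: heading 252 -> 342
  -- iteration 6/6 --
  FD 16: (-4.944,-15.217) -> (10.273,-20.161) [heading=342, draw]
  LT 90: heading 342 -> 72
]
FD 19: (10.273,-20.161) -> (16.144,-2.091) [heading=72, draw]
PU: pen up
Final: pos=(16.144,-2.091), heading=72, 7 segment(s) drawn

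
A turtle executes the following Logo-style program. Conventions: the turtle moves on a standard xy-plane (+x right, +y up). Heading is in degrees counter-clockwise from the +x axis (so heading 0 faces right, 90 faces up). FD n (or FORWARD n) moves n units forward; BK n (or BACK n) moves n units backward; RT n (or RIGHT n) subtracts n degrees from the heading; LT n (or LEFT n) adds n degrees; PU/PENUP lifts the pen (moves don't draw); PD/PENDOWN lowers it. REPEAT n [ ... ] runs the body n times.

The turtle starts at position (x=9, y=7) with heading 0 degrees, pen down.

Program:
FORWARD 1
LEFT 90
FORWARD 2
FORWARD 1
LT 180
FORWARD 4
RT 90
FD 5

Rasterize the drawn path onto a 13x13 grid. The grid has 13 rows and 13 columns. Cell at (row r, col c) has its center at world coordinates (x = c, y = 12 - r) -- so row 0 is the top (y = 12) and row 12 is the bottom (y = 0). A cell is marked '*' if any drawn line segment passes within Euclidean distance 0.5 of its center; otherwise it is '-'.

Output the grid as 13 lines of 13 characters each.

Segment 0: (9,7) -> (10,7)
Segment 1: (10,7) -> (10,9)
Segment 2: (10,9) -> (10,10)
Segment 3: (10,10) -> (10,6)
Segment 4: (10,6) -> (5,6)

Answer: -------------
-------------
----------*--
----------*--
----------*--
---------**--
-----******--
-------------
-------------
-------------
-------------
-------------
-------------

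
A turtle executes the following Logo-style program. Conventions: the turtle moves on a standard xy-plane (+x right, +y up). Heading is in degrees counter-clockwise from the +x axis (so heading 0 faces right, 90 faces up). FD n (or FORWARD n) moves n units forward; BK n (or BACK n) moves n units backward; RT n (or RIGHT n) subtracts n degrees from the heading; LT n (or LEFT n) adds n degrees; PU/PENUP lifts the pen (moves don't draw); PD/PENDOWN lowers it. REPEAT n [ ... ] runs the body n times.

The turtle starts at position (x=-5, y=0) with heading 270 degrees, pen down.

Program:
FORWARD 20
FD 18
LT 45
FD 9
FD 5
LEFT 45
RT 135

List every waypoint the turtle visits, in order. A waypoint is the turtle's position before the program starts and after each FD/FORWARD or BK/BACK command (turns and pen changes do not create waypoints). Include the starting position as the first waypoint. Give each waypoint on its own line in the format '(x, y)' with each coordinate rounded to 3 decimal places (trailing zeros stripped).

Answer: (-5, 0)
(-5, -20)
(-5, -38)
(1.364, -44.364)
(4.899, -47.899)

Derivation:
Executing turtle program step by step:
Start: pos=(-5,0), heading=270, pen down
FD 20: (-5,0) -> (-5,-20) [heading=270, draw]
FD 18: (-5,-20) -> (-5,-38) [heading=270, draw]
LT 45: heading 270 -> 315
FD 9: (-5,-38) -> (1.364,-44.364) [heading=315, draw]
FD 5: (1.364,-44.364) -> (4.899,-47.899) [heading=315, draw]
LT 45: heading 315 -> 0
RT 135: heading 0 -> 225
Final: pos=(4.899,-47.899), heading=225, 4 segment(s) drawn
Waypoints (5 total):
(-5, 0)
(-5, -20)
(-5, -38)
(1.364, -44.364)
(4.899, -47.899)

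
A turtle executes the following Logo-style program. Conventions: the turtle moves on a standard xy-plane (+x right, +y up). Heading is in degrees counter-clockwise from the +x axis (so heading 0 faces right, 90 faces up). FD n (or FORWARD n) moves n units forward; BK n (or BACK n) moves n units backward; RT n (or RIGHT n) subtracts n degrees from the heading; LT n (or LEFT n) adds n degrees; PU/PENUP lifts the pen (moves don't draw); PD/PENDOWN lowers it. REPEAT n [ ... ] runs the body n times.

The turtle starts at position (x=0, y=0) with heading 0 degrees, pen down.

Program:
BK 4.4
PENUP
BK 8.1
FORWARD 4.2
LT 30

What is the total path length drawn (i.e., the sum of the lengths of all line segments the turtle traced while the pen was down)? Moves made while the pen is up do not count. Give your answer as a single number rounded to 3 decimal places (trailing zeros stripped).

Executing turtle program step by step:
Start: pos=(0,0), heading=0, pen down
BK 4.4: (0,0) -> (-4.4,0) [heading=0, draw]
PU: pen up
BK 8.1: (-4.4,0) -> (-12.5,0) [heading=0, move]
FD 4.2: (-12.5,0) -> (-8.3,0) [heading=0, move]
LT 30: heading 0 -> 30
Final: pos=(-8.3,0), heading=30, 1 segment(s) drawn

Segment lengths:
  seg 1: (0,0) -> (-4.4,0), length = 4.4
Total = 4.4

Answer: 4.4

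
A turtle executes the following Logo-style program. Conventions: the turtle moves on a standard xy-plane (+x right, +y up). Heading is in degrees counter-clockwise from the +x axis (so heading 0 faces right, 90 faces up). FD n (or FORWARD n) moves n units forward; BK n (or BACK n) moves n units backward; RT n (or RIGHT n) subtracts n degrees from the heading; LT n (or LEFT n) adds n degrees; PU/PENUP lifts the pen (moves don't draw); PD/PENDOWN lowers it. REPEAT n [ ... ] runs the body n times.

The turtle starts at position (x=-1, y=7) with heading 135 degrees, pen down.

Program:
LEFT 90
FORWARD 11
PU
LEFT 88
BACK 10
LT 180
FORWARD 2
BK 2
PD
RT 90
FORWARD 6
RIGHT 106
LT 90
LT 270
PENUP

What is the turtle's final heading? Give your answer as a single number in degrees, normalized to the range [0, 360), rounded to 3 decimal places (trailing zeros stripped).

Executing turtle program step by step:
Start: pos=(-1,7), heading=135, pen down
LT 90: heading 135 -> 225
FD 11: (-1,7) -> (-8.778,-0.778) [heading=225, draw]
PU: pen up
LT 88: heading 225 -> 313
BK 10: (-8.778,-0.778) -> (-15.598,6.535) [heading=313, move]
LT 180: heading 313 -> 133
FD 2: (-15.598,6.535) -> (-16.962,7.998) [heading=133, move]
BK 2: (-16.962,7.998) -> (-15.598,6.535) [heading=133, move]
PD: pen down
RT 90: heading 133 -> 43
FD 6: (-15.598,6.535) -> (-11.21,10.627) [heading=43, draw]
RT 106: heading 43 -> 297
LT 90: heading 297 -> 27
LT 270: heading 27 -> 297
PU: pen up
Final: pos=(-11.21,10.627), heading=297, 2 segment(s) drawn

Answer: 297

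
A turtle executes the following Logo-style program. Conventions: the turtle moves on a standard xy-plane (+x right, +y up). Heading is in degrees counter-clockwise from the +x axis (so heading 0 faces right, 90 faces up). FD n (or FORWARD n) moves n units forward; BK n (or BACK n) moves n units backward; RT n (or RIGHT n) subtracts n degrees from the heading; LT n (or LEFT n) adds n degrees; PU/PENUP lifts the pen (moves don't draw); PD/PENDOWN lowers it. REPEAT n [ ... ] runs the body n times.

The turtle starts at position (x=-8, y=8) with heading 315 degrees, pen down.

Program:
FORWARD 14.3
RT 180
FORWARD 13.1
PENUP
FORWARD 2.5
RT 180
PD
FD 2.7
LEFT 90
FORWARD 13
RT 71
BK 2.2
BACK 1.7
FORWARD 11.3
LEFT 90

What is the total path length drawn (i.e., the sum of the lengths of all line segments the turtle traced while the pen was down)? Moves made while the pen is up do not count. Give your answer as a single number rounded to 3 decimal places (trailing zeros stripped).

Executing turtle program step by step:
Start: pos=(-8,8), heading=315, pen down
FD 14.3: (-8,8) -> (2.112,-2.112) [heading=315, draw]
RT 180: heading 315 -> 135
FD 13.1: (2.112,-2.112) -> (-7.151,7.151) [heading=135, draw]
PU: pen up
FD 2.5: (-7.151,7.151) -> (-8.919,8.919) [heading=135, move]
RT 180: heading 135 -> 315
PD: pen down
FD 2.7: (-8.919,8.919) -> (-7.01,7.01) [heading=315, draw]
LT 90: heading 315 -> 45
FD 13: (-7.01,7.01) -> (2.182,16.202) [heading=45, draw]
RT 71: heading 45 -> 334
BK 2.2: (2.182,16.202) -> (0.205,17.167) [heading=334, draw]
BK 1.7: (0.205,17.167) -> (-1.323,17.912) [heading=334, draw]
FD 11.3: (-1.323,17.912) -> (8.833,12.958) [heading=334, draw]
LT 90: heading 334 -> 64
Final: pos=(8.833,12.958), heading=64, 7 segment(s) drawn

Segment lengths:
  seg 1: (-8,8) -> (2.112,-2.112), length = 14.3
  seg 2: (2.112,-2.112) -> (-7.151,7.151), length = 13.1
  seg 3: (-8.919,8.919) -> (-7.01,7.01), length = 2.7
  seg 4: (-7.01,7.01) -> (2.182,16.202), length = 13
  seg 5: (2.182,16.202) -> (0.205,17.167), length = 2.2
  seg 6: (0.205,17.167) -> (-1.323,17.912), length = 1.7
  seg 7: (-1.323,17.912) -> (8.833,12.958), length = 11.3
Total = 58.3

Answer: 58.3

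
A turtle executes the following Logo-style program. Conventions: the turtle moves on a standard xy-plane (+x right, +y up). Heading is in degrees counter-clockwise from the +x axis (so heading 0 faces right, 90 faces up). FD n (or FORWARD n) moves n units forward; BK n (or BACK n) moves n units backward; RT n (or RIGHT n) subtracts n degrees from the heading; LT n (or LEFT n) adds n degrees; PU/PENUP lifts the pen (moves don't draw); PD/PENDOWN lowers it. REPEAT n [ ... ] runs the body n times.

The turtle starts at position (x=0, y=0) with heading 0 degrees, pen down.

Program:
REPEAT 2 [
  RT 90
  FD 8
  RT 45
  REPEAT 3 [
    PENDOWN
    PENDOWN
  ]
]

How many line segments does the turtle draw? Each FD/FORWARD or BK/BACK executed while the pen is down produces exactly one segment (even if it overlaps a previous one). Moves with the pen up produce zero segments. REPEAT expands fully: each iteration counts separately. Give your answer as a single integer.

Answer: 2

Derivation:
Executing turtle program step by step:
Start: pos=(0,0), heading=0, pen down
REPEAT 2 [
  -- iteration 1/2 --
  RT 90: heading 0 -> 270
  FD 8: (0,0) -> (0,-8) [heading=270, draw]
  RT 45: heading 270 -> 225
  REPEAT 3 [
    -- iteration 1/3 --
    PD: pen down
    PD: pen down
    -- iteration 2/3 --
    PD: pen down
    PD: pen down
    -- iteration 3/3 --
    PD: pen down
    PD: pen down
  ]
  -- iteration 2/2 --
  RT 90: heading 225 -> 135
  FD 8: (0,-8) -> (-5.657,-2.343) [heading=135, draw]
  RT 45: heading 135 -> 90
  REPEAT 3 [
    -- iteration 1/3 --
    PD: pen down
    PD: pen down
    -- iteration 2/3 --
    PD: pen down
    PD: pen down
    -- iteration 3/3 --
    PD: pen down
    PD: pen down
  ]
]
Final: pos=(-5.657,-2.343), heading=90, 2 segment(s) drawn
Segments drawn: 2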